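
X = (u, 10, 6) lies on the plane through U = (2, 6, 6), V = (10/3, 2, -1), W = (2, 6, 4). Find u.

2/3

Coplanarity requires UV · (UW × UX) = 0.
UV = (4/3, -4, -7), UW = (0, 0, -2); the triple product is linear in u with coefficient 8 and constant term -16/3.
Setting it to zero: u = 2/3.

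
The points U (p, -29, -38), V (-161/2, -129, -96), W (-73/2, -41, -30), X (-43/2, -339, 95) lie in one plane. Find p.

-77/2

The points are coplanar iff UV · (UW × UX) = 0.
Expanding, this is linear in p: (-30668)p + (-1180718) = 0.
So p = -77/2.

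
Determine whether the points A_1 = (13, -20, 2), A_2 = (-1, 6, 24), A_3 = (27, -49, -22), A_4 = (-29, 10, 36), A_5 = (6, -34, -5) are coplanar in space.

The plane through A_1, A_2, A_3 has normal n = A_1A_2 × A_1A_3 = (14, -28, 42) and equation n·P = 826.
Checking the remaining points: n·A_4 = 826, n·A_5 = 826.
All equal 826, so all 5 points lie in one plane.

Yes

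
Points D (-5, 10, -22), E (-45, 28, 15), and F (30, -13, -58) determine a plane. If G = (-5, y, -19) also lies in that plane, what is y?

16

The plane through D, E, F has equation 203x − 145y + 290z = -8845.
Substituting G: (-145)y + (-6525) = -8845, so y = 16.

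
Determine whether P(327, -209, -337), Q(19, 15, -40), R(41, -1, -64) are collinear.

No

PQ = (-308, 224, 297), PR = (-286, 208, 273).
Comparing components 2 and 3: (224)(273) − (297)(208) = -624 ≠ 0, so PQ and PR are not parallel and the points are not collinear.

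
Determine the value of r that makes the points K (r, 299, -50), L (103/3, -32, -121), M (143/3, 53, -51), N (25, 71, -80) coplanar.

The points are coplanar iff KL · (KM × KN) = 0.
Expanding, this is linear in r: (3725)r + (115475) = 0.
So r = -31.

-31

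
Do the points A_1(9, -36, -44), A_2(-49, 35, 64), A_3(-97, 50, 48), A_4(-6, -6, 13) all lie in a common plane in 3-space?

With A_1 as base: A_1A_2 = (-58, 71, 108), A_1A_3 = (-106, 86, 92), A_1A_4 = (-15, 30, 57).
A_1A_3 × A_1A_4 = (2142, 4662, -1890).
A_1A_2 · (A_1A_3 × A_1A_4) = 2646.
Since 2646 ≠ 0, the four points are not coplanar.

No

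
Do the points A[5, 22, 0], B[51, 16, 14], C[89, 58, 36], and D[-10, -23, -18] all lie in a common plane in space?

No

A normal to the plane through A, B, C is n = AB × AC = (-720, -480, 2160).
The plane has equation n·P = -14160. For D: n·D = -20640.
-20640 ≠ -14160, so D is off the plane.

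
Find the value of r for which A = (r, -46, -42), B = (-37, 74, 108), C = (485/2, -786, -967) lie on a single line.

2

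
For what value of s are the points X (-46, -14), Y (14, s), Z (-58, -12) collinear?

-24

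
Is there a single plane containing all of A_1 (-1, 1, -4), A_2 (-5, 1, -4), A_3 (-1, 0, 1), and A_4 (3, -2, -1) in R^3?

A normal to the plane through A_1, A_2, A_3 is n = A_1A_2 × A_1A_3 = (0, 20, 4).
The plane has equation n·P = 4. For A_4: n·A_4 = -44.
-44 ≠ 4, so A_4 is off the plane.

No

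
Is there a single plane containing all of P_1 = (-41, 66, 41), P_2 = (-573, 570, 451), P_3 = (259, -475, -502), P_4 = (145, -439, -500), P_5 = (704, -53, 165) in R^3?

No

The plane through P_1, P_2, P_3 has normal n = P_1P_2 × P_1P_3 = (-51862, -165876, 136612) and equation n·P = -3220382.
Checking the remaining points: n·P_4 = -3006426, n·P_5 = -5178440.
Since n·P_4 = -3006426 ≠ -3220382, P_4 is off the plane and the points are not all coplanar.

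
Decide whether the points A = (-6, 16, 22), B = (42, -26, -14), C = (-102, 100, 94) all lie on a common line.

Yes

AB = (48, -42, -36), AC = (-96, 84, 72).
AB × AC = (0, 0, 0).
The cross product vanishes, so the three points are collinear.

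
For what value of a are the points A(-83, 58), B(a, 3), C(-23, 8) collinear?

-17

Collinearity: (B − A) must be parallel to (C − A) = (60, -50).
Cross-multiplying the components: (a − (-83))·(-50) = (-55)·(60).
Solving gives a = -17.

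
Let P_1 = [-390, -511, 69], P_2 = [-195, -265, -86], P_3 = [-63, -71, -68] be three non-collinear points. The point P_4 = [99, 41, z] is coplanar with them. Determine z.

The plane through P_1, P_2, P_3 has equation 34498x − 23970y + 5358z = -835848.
Substituting P_4: (5358)z + (2432532) = -835848, so z = -610.

-610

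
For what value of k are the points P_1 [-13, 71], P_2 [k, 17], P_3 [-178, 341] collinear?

20

The three points are collinear iff det[P_1P_2; P_1P_3] = 0.
This determinant is linear in k: (270)k + (-5400) = 0, so k = 20.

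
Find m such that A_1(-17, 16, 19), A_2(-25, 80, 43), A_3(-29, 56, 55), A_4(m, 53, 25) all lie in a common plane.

Normal to plane A_1A_2A_3: n = (1344, 0, 448); plane equation n·P = -14336.
Requiring n·A_4 = -14336: (1344)m + (11200) = -14336.
So m = -19.

-19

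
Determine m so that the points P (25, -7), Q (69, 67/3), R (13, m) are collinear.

-15

The three points are collinear iff det[PQ; PR] = 0.
This determinant is linear in m: (44)m + (660) = 0, so m = -15.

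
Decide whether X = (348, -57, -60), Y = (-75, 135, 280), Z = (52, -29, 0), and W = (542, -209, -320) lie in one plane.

No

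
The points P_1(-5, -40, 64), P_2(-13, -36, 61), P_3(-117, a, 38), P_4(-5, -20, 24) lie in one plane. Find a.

8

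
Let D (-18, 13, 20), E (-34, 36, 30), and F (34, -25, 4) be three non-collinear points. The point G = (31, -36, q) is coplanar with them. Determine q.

-1

A normal to the plane is n = DE × DF = (12, 264, -588).
G lies in the plane iff n · DG = 0.
This gives (-588)q + (-588) = 0, so q = -1.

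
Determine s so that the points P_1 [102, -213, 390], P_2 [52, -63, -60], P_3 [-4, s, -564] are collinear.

Collinearity requires P_1P_2 × P_1P_3 = 0; each component is linear in s.
The x-component gives (450)s + (-47250) = 0, so s = 105.
The remaining components then also vanish.

105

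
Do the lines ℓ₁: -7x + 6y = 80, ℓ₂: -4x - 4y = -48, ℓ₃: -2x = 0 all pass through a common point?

Intersecting ℓ₁ and ℓ₂: solving the 2×2 system gives (x, y) = (-8/13, 164/13).
Substitute into ℓ₃: (-2)(-8/13) + (0)(164/13) = 16/13.
But ℓ₃ requires 0 ≠ 16/13, so the three lines have no common point.

No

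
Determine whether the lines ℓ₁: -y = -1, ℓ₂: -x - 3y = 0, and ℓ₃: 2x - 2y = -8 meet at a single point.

Yes

Lines aᵢx + bᵢy = cᵢ with pairwise distinct directions are concurrent exactly when det[aᵢ bᵢ cᵢ] = 0.
Here the determinant is 0.
It vanishes, so the lines are concurrent at (-3, 1).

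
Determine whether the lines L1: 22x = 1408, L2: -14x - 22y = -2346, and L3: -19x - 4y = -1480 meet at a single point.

The three lines meet at one point iff the augmented coefficient matrix [aᵢ bᵢ cᵢ] has rank < 3, i.e. its determinant vanishes.
Here the determinant is 176.
Nonzero, so no common point exists.

No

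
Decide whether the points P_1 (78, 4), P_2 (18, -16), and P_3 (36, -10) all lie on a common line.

Yes

P_1P_2 = (-60, -20), P_1P_3 = (-42, -14).
Checking proportionality: P_1P_3 = 7/10·P_1P_2, so the vectors are parallel and the points are collinear.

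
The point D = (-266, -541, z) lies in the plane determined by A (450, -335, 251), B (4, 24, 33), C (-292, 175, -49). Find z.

463

A normal to the plane is n = AB × AC = (3480, 27956, 38918).
D lies in the plane iff n · AD = 0.
This gives (38918)z + (-18019034) = 0, so z = 463.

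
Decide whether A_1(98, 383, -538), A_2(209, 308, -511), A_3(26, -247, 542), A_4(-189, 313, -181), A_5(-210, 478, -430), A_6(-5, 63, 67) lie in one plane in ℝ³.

The plane through A_1, A_2, A_3 has normal n = A_1A_2 × A_1A_3 = (-63990, -121824, -75330) and equation n·P = -12402072.
Checking the remaining points: n·A_4 = -12402072, n·A_5 = -12402072, n·A_6 = -12402072.
All equal -12402072, so all 6 points lie in one plane.

Yes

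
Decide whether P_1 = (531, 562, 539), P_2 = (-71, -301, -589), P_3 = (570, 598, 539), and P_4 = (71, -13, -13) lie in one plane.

Yes

A normal to the plane through P_1, P_2, P_3 is n = P_1P_2 × P_1P_3 = (40608, -43992, 11985).
The plane has equation n·P = 3299259. For P_4: n·P_4 = 3299259.
Equal, so P_4 lies in the plane and all four are coplanar.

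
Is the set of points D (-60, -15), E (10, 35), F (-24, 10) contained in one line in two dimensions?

No

DE = (70, 50), DF = (36, 25).
If collinear, DF would be a scalar multiple of DE. But (70)·(25) ≠ (50)·(36) (difference -50), so they are not parallel; the points are not collinear.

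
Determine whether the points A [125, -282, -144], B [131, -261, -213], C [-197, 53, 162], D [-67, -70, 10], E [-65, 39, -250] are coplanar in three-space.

Yes

The plane through A, B, C has normal n = AB × AC = (29541, 20382, 8772) and equation n·P = -3318267.
Checking the remaining points: n·D = -3318267, n·E = -3318267.
All equal -3318267, so all 5 points lie in one plane.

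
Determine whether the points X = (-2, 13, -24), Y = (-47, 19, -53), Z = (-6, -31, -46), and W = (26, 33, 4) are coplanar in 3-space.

With X as base: XY = (-45, 6, -29), XZ = (-4, -44, -22), XW = (28, 20, 28).
XZ × XW = (-792, -504, 1152).
XY · (XZ × XW) = -792.
Since -792 ≠ 0, the four points are not coplanar.

No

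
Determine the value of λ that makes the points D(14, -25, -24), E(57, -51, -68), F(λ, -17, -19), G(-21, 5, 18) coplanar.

15

Normal to plane DEG: n = (228, -266, 380); plane equation n·P = 722.
Requiring n·F = 722: (228)λ + (-2698) = 722.
So λ = 15.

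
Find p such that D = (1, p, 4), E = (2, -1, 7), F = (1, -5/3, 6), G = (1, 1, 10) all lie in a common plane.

-3

The points are coplanar iff DE · (DF × DG) = 0.
Expanding, this is linear in p: (-4)p + (-12) = 0.
So p = -3.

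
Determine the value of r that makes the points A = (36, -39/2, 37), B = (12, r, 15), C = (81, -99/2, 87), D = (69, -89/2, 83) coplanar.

-5

Coplanarity ⇔ det[AB; AC; AD] = 0.
Expanding, this is linear in r: (-420)r + (-2100) = 0.
So r = -5.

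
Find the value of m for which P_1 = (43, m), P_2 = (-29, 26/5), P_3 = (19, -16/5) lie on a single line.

The three points are collinear iff det[P_1P_2; P_1P_3] = 0.
This determinant is linear in m: (48)m + (1776/5) = 0, so m = -37/5.

-37/5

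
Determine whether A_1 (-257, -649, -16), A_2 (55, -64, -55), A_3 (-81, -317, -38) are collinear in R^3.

A_1A_2 = (312, 585, -39), A_1A_3 = (176, 332, -22).
Comparing components 2 and 3: (585)(-22) − (-39)(332) = 78 ≠ 0, so A_1A_2 and A_1A_3 are not parallel and the points are not collinear.

No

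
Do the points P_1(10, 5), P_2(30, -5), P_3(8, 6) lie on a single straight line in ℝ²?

Yes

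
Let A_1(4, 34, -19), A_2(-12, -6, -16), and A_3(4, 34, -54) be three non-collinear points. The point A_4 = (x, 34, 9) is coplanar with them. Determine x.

4

Coplanarity requires A_1A_2 · (A_1A_3 × A_1A_4) = 0.
A_1A_2 = (-16, -40, 3), A_1A_3 = (0, 0, -35); the triple product is linear in x with coefficient 1400 and constant term -5600.
Setting it to zero: x = 4.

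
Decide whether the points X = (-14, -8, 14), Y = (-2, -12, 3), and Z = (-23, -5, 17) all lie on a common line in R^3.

No

XY = (12, -4, -11), XZ = (-9, 3, 3).
XY × XZ = (21, 63, 0).
The cross product is nonzero, so the points do not lie on one line.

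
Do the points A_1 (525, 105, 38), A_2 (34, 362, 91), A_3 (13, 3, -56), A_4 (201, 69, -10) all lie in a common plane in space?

The four points are coplanar iff the 3×3 determinant with rows A_1A_2, A_1A_3, A_1A_4 is zero.
Rows: (-491, 257, 53), (-512, -102, -94), (-324, -36, -48).
Expanding along the first row: (-491)(1512) − (257)(-5880) + (53)(-14616) = -5880.
Nonzero ⇒ not coplanar.

No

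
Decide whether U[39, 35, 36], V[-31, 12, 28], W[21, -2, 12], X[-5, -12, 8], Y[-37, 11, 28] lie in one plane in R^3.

Yes

The plane through U, V, W has normal n = UV × UW = (256, -1536, 2176) and equation n·P = 34560.
Checking the remaining points: n·X = 34560, n·Y = 34560.
All equal 34560, so all 5 points lie in one plane.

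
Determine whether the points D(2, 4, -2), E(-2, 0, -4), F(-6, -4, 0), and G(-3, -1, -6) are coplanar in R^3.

With D as base: DE = (-4, -4, -2), DF = (-8, -8, 2), DG = (-5, -5, -4).
DF × DG = (42, -42, 0).
DE · (DF × DG) = 0.
The scalar triple product vanishes, so the four points are coplanar.

Yes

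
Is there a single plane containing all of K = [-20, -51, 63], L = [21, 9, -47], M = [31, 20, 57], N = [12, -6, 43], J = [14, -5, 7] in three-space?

The plane through K, L, M has normal n = KL × KM = (7450, -5364, -149) and equation n·P = 115177.
Checking the remaining points: n·N = 115177, n·J = 130077.
Since n·J = 130077 ≠ 115177, J is off the plane and the points are not all coplanar.

No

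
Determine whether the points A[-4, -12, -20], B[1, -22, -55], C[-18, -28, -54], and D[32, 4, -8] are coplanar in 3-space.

With A as base: AB = (5, -10, -35), AC = (-14, -16, -34), AD = (36, 16, 12).
AC × AD = (352, -1056, 352).
AB · (AC × AD) = 0.
The scalar triple product vanishes, so the four points are coplanar.

Yes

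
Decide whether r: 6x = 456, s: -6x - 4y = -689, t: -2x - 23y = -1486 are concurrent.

Intersecting r and s: solving the 2×2 system gives (x, y) = (76, 233/4).
Substitute into t: (-2)(76) + (-23)(233/4) = -5967/4.
But t requires -1486 ≠ -5967/4, so the three lines have no common point.

No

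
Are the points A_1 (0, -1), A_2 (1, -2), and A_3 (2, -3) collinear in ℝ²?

Yes

A_1A_2 = (1, -1), A_1A_3 = (2, -2).
det[A_1A_2; A_1A_3] = (1)(-2) − (-1)(2) = 0.
The determinant is zero, so the points are collinear.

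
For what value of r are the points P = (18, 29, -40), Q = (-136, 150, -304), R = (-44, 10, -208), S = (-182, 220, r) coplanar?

-352

The points are coplanar iff PQ · (PR × PS) = 0.
Expanding, this is linear in r: (10428)r + (3670656) = 0.
So r = -352.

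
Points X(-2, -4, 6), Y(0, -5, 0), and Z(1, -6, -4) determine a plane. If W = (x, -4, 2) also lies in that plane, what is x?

Coplanarity requires XY · (XZ × XW) = 0.
XY = (2, -1, -6), XZ = (3, -2, -10); the triple product is linear in x with coefficient -2 and constant term 0.
Setting it to zero: x = 0.

0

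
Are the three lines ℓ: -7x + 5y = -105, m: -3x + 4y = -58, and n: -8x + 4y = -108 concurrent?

Intersecting ℓ and m: solving the 2×2 system gives (x, y) = (10, -7).
Substitute into n: (-8)(10) + (4)(-7) = -108.
This equals -108, so (10, -7) lies on all three lines and they are concurrent.

Yes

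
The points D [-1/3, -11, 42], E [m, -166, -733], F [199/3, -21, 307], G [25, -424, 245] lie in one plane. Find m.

Coplanarity ⇔ det[DE; DF; DG] = 0.
Expanding, this is linear in m: (107415)m + (22234905) = 0.
So m = -207.

-207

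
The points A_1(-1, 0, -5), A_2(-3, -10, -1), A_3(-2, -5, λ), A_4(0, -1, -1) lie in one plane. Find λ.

The points are coplanar iff A_1A_2 · (A_1A_3 × A_1A_4) = 0.
Expanding, this is linear in λ: (-12)λ + (-36) = 0.
So λ = -3.

-3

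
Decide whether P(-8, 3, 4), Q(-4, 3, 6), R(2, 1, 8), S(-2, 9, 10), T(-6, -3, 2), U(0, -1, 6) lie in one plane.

Yes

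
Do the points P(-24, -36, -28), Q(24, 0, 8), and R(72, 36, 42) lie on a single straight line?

PQ = (48, 36, 36), PR = (96, 72, 70).
PQ × PR = (-72, 96, 0).
The cross product is nonzero, so the points do not lie on one line.

No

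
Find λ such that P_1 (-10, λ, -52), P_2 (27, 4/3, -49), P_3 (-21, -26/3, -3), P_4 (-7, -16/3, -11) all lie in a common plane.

-28/3

The points are coplanar iff P_1P_2 · (P_1P_3 × P_1P_4) = 0.
Expanding, this is linear in λ: (-260)λ + (-7280/3) = 0.
So λ = -28/3.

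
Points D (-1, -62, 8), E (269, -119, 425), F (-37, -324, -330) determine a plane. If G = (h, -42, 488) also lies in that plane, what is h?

259

The plane through D, E, F has equation 128520x + 76248y − 72792z = -5438232.
Substituting G: (128520)h + (-38724912) = -5438232, so h = 259.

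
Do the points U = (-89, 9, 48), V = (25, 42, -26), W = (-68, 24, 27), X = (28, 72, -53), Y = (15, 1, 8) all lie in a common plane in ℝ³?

No

The plane through U, V, W has normal n = UV × UW = (417, 840, 1017) and equation n·P = 19263.
Checking the remaining points: n·X = 18255, n·Y = 15231.
Since n·X = 18255 ≠ 19263, X is off the plane and the points are not all coplanar.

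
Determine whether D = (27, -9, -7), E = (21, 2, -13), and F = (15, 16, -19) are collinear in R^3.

DE = (-6, 11, -6), DF = (-12, 25, -12).
DE × DF = (18, 0, -18).
The cross product is nonzero, so the points do not lie on one line.

No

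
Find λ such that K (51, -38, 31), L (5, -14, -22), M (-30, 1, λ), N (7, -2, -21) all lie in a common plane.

-62

Coplanarity ⇔ det[KL; KM; KN] = 0.
Expanding, this is linear in λ: (600)λ + (37200) = 0.
So λ = -62.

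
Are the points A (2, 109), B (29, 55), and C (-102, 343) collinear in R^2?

No

AB = (27, -54), AC = (-104, 234).
Twice the signed area of △ABC is (27)(234) − (-54)(-104) = 702.
The area is nonzero, so the three points are not collinear.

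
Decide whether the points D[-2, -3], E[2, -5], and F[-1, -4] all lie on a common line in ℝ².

No

DE = (4, -2), DF = (1, -1).
If collinear, DF would be a scalar multiple of DE. But (4)·(-1) ≠ (-2)·(1) (difference -2), so they are not parallel; the points are not collinear.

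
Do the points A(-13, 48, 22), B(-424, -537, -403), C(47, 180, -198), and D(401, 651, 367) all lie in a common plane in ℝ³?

The four points are coplanar iff the 3×3 determinant with rows AB, AC, AD is zero.
Rows: (-411, -585, -425), (60, 132, -220), (414, 603, 345).
Expanding along the first row: (-411)(178200) − (-585)(111780) + (-425)(-18468) = 0.
Zero determinant ⇒ coplanar.

Yes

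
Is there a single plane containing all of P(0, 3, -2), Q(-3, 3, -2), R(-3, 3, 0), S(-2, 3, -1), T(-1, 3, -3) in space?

Yes

The plane through P, Q, R has normal n = PQ × PR = (0, 6, 0) and equation n·X = 18.
Checking the remaining points: n·S = 18, n·T = 18.
All equal 18, so all 5 points lie in one plane.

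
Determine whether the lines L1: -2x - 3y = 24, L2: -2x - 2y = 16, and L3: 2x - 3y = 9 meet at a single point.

No

Intersecting L1 and L2: solving the 2×2 system gives (x, y) = (0, -8).
Substitute into L3: (2)(0) + (-3)(-8) = 24.
But L3 requires 9 ≠ 24, so the three lines have no common point.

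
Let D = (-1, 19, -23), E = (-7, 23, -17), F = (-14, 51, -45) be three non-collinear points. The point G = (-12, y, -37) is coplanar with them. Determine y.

A normal to the plane is n = DE × DF = (-280, -210, -140).
G lies in the plane iff n · DG = 0.
This gives (-210)y + (9030) = 0, so y = 43.

43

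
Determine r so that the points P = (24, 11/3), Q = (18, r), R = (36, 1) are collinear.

The three points are collinear iff det[PQ; PR] = 0.
This determinant is linear in r: (-12)r + (60) = 0, so r = 5.

5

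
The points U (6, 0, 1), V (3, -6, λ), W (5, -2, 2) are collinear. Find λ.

Direction UW = (-1, -2, 1). From the x-coordinate of V, the parameter along the line is τ = (3 − 6)/(-1) = 3.
Then λ = 1 + 3·(1) = 4.

4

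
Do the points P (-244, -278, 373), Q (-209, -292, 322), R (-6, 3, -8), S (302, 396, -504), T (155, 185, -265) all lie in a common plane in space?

No

The plane through P, Q, R has normal n = PQ × PR = (19665, 1197, 13167) and equation n·X = -219735.
Checking the remaining points: n·S = -223326, n·T = -219735.
Since n·S = -223326 ≠ -219735, S is off the plane and the points are not all coplanar.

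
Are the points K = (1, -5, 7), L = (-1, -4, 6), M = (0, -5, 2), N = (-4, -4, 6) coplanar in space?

No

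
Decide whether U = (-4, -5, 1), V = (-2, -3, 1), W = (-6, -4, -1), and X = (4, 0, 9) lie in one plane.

The four points are coplanar iff the 3×3 determinant with rows UV, UW, UX is zero.
Rows: (2, 2, 0), (-2, 1, -2), (8, 5, 8).
Expanding along the first row: (2)(18) − (2)(0) + (0)(-18) = 36.
Nonzero ⇒ not coplanar.

No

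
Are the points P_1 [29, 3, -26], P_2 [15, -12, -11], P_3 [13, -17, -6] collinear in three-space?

P_1P_2 = (-14, -15, 15), P_1P_3 = (-16, -20, 20).
P_1P_2 × P_1P_3 = (0, 40, 40).
The cross product is nonzero, so the points do not lie on one line.

No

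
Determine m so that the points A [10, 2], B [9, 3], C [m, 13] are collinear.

Collinearity: (C − A) must be parallel to (B − A) = (-1, 1).
Cross-multiplying the components: (m − 10)·(1) = (11)·(-1).
Solving gives m = -1.

-1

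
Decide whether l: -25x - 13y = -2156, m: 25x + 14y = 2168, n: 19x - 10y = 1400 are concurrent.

Intersecting l and m: solving the 2×2 system gives (x, y) = (80, 12).
Substitute into n: (19)(80) + (-10)(12) = 1400.
This equals 1400, so (80, 12) lies on all three lines and they are concurrent.

Yes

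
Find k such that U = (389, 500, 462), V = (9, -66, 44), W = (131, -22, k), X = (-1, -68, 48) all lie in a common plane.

Normal to plane UVX: n = (-3100, 5700, -4900); plane equation n·P = -619700.
Requiring n·W = -619700: (-4900)k + (-531500) = -619700.
So k = 18.

18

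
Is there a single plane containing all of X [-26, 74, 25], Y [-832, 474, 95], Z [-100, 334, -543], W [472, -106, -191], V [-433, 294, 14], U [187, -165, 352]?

No

The plane through X, Y, Z has normal n = XY × XZ = (-245400, -462988, -179960) and equation n·P = -32379712.
Checking the remaining points: n·W = -32379712, n·V = -32379712, n·U = -32842700.
Since n·U = -32842700 ≠ -32379712, U is off the plane and the points are not all coplanar.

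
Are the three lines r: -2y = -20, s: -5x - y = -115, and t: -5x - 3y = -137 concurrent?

No

The three lines meet at one point iff the augmented coefficient matrix [aᵢ bᵢ cᵢ] has rank < 3, i.e. its determinant vanishes.
Here the determinant is 20.
Nonzero, so no common point exists.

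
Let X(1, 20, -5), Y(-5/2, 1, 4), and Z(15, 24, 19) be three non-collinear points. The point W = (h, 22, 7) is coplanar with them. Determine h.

8

Coplanarity requires XY · (XZ × XW) = 0.
XY = (-7/2, -19, 9), XZ = (14, 4, 24); the triple product is linear in h with coefficient -492 and constant term 3936.
Setting it to zero: h = 8.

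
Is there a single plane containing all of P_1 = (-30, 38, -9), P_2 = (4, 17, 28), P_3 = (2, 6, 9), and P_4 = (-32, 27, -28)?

Yes

With P_1 as base: P_1P_2 = (34, -21, 37), P_1P_3 = (32, -32, 18), P_1P_4 = (-2, -11, -19).
P_1P_3 × P_1P_4 = (806, 572, -416).
P_1P_2 · (P_1P_3 × P_1P_4) = 0.
The scalar triple product vanishes, so the four points are coplanar.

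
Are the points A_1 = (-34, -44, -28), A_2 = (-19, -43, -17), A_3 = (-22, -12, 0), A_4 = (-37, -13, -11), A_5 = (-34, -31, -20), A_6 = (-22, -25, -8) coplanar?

The plane through A_1, A_2, A_3 has normal n = A_1A_2 × A_1A_3 = (-324, -288, 468) and equation n·P = 10584.
Checking the remaining points: n·A_4 = 10584, n·A_5 = 10584, n·A_6 = 10584.
All equal 10584, so all 6 points lie in one plane.

Yes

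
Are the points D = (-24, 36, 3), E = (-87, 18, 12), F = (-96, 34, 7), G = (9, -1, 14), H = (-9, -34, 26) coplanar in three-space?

The plane through D, E, F has normal n = DE × DF = (-54, -396, -1170) and equation n·P = -16470.
Checking the remaining points: n·G = -16470, n·H = -16470.
All equal -16470, so all 5 points lie in one plane.

Yes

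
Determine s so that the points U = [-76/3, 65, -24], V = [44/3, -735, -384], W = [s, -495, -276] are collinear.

Collinearity requires UV × UW = 0; each component is linear in s.
The y-component gives (-360)s + (960) = 0, so s = 8/3.
The remaining components then also vanish.

8/3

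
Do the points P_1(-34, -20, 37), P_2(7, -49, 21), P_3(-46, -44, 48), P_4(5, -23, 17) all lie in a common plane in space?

The four points are coplanar iff the 3×3 determinant with rows P_1P_2, P_1P_3, P_1P_4 is zero.
Rows: (41, -29, -16), (-12, -24, 11), (39, -3, -20).
Expanding along the first row: (41)(513) − (-29)(-189) + (-16)(972) = 0.
Zero determinant ⇒ coplanar.

Yes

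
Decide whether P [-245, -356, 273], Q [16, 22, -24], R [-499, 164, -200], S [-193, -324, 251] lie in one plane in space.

With P as base: PQ = (261, 378, -297), PR = (-254, 520, -473), PS = (52, 32, -22).
PR × PS = (3696, -30184, -35168).
PQ · (PR × PS) = 0.
The scalar triple product vanishes, so the four points are coplanar.

Yes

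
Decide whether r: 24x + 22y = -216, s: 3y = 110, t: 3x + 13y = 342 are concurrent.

Intersecting r and s: solving the 2×2 system gives (x, y) = (-767/18, 110/3).
Substitute into t: (3)(-767/18) + (13)(110/3) = 2093/6.
But t requires 342 ≠ 2093/6, so the three lines have no common point.

No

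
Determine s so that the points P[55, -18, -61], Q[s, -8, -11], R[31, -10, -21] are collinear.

Collinearity requires PQ × PR = 0; each component is linear in s.
The y-component gives (-40)s + (1000) = 0, so s = 25.
The remaining components then also vanish.

25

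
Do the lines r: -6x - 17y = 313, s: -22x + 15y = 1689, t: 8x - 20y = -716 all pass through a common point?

Lines aᵢx + bᵢy = cᵢ with pairwise distinct directions are concurrent exactly when det[aᵢ bᵢ cᵢ] = 0.
Here the determinant is 0.
It vanishes, so the lines are concurrent at (-72, 7).

Yes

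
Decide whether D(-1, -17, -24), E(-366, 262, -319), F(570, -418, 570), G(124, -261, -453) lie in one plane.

A normal to the plane through D, E, F is n = DE × DF = (47431, 48365, -12944).
The plane has equation n·P = -558980. For G: n·G = -878189.
-878189 ≠ -558980, so G is off the plane.

No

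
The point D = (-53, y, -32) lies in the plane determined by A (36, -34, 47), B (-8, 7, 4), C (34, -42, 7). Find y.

Coplanarity requires AB · (AC × AD) = 0.
AB = (-44, 41, -43), AC = (-2, -8, -40); the triple product is linear in y with coefficient -1674 and constant term 85374.
Setting it to zero: y = 51.

51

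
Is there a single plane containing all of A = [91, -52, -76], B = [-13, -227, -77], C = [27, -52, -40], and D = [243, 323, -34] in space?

The four points are coplanar iff the 3×3 determinant with rows AB, AC, AD is zero.
Rows: (-104, -175, -1), (-64, 0, 36), (152, 375, 42).
Expanding along the first row: (-104)(-13500) − (-175)(-8160) + (-1)(-24000) = 0.
Zero determinant ⇒ coplanar.

Yes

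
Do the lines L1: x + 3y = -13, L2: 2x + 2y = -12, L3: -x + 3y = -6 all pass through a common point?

The three lines meet at one point iff the augmented coefficient matrix [aᵢ bᵢ cᵢ] has rank < 3, i.e. its determinant vanishes.
Here the determinant is -8.
Nonzero, so no common point exists.

No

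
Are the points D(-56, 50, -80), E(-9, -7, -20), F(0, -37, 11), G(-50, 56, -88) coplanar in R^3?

With D as base: DE = (47, -57, 60), DF = (56, -87, 91), DG = (6, 6, -8).
DF × DG = (150, 994, 858).
DE · (DF × DG) = 1872.
Since 1872 ≠ 0, the four points are not coplanar.

No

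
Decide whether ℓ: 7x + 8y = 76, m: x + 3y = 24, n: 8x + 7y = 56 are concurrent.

No

Lines aᵢx + bᵢy = cᵢ with pairwise distinct directions are concurrent exactly when det[aᵢ bᵢ cᵢ] = 0.
Here the determinant is -204.
Nonzero, so no common point exists.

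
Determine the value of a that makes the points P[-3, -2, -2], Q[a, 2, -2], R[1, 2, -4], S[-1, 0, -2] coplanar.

1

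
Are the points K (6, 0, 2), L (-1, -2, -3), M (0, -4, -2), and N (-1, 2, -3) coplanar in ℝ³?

The four points are coplanar iff the 3×3 determinant with rows KL, KM, KN is zero.
Rows: (-7, -2, -5), (-6, -4, -4), (-7, 2, -5).
Expanding along the first row: (-7)(28) − (-2)(2) + (-5)(-40) = 8.
Nonzero ⇒ not coplanar.

No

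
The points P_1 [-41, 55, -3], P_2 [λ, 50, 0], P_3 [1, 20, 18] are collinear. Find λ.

Collinearity requires P_1P_2 × P_1P_3 = 0; each component is linear in λ.
The y-component gives (-21)λ + (-735) = 0, so λ = -35.
The remaining components then also vanish.

-35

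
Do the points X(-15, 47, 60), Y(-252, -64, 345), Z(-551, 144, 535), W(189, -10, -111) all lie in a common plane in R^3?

Yes

The four points are coplanar iff the 3×3 determinant with rows XY, XZ, XW is zero.
Rows: (-237, -111, 285), (-536, 97, 475), (204, -57, -171).
Expanding along the first row: (-237)(10488) − (-111)(-5244) + (285)(10764) = 0.
Zero determinant ⇒ coplanar.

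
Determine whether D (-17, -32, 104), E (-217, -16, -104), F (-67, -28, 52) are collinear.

DE = (-200, 16, -208), DF = (-50, 4, -52).
DE × DF = (0, 0, 0).
The cross product vanishes, so the three points are collinear.

Yes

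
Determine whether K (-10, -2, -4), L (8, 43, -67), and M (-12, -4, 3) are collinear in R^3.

KL = (18, 45, -63), KM = (-2, -2, 7).
Comparing components 2 and 3: (45)(7) − (-63)(-2) = 189 ≠ 0, so KL and KM are not parallel and the points are not collinear.

No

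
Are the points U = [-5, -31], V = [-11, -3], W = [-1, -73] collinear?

UV = (-6, 28), UW = (4, -42).
Twice the signed area of △UVW is (-6)(-42) − (28)(4) = 140.
The area is nonzero, so the three points are not collinear.

No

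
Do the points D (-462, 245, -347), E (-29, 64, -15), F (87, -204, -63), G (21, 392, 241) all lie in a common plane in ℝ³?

Yes

With D as base: DE = (433, -181, 332), DF = (549, -449, 284), DG = (483, 147, 588).
DF × DG = (-305760, -185640, 297570).
DE · (DF × DG) = 0.
The scalar triple product vanishes, so the four points are coplanar.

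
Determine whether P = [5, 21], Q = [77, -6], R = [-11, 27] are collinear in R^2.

Yes

PQ = (72, -27), PR = (-16, 6).
det[PQ; PR] = (72)(6) − (-27)(-16) = 0.
The determinant is zero, so the points are collinear.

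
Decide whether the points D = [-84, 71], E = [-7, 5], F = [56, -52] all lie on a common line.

No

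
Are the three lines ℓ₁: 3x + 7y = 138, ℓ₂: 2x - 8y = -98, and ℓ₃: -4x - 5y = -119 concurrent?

Yes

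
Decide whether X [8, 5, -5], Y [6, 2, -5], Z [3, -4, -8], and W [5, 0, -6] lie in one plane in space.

A normal to the plane through X, Y, Z is n = XY × XZ = (9, -6, 3).
The plane has equation n·P = 27. For W: n·W = 27.
Equal, so W lies in the plane and all four are coplanar.

Yes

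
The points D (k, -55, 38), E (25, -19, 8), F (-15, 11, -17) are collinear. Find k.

73

Collinearity requires DE × DF = 0; each component is linear in k.
The y-component gives (-25)k + (1825) = 0, so k = 73.
The remaining components then also vanish.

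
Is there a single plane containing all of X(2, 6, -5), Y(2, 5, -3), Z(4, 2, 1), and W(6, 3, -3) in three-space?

Yes

The four points are coplanar iff the 3×3 determinant with rows XY, XZ, XW is zero.
Rows: (0, -1, 2), (2, -4, 6), (4, -3, 2).
Expanding along the first row: (0)(10) − (-1)(-20) + (2)(10) = 0.
Zero determinant ⇒ coplanar.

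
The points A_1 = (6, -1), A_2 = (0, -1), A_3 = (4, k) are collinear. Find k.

-1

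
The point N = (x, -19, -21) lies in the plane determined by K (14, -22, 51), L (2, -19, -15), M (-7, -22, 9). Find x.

-1

The plane through K, L, M has equation −126x + 882y + 63z = -17955.
Substituting N: (-126)x + (-18081) = -17955, so x = -1.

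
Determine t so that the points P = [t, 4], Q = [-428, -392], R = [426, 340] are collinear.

34

Collinearity: (P − Q) must be parallel to (R − Q) = (854, 732).
Cross-multiplying the components: (t − (-428))·(732) = (396)·(854).
Solving gives t = 34.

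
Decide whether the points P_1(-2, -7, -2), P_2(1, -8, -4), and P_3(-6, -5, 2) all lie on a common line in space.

P_1P_2 = (3, -1, -2), P_1P_3 = (-4, 2, 4).
P_1P_2 × P_1P_3 = (0, -4, 2).
The cross product is nonzero, so the points do not lie on one line.

No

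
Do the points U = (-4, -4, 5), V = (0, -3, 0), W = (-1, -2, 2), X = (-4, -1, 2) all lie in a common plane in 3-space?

With U as base: UV = (4, 1, -5), UW = (3, 2, -3), UX = (0, 3, -3).
UW × UX = (3, 9, 9).
UV · (UW × UX) = -24.
Since -24 ≠ 0, the four points are not coplanar.

No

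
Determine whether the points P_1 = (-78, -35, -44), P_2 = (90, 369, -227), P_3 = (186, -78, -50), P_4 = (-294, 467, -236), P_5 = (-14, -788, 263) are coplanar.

The plane through P_1, P_2, P_3 has normal n = P_1P_2 × P_1P_3 = (-10293, -47304, -113880) and equation n·P = 7469214.
Checking the remaining points: n·P_4 = 7810854, n·P_5 = 7469214.
Since n·P_4 = 7810854 ≠ 7469214, P_4 is off the plane and the points are not all coplanar.

No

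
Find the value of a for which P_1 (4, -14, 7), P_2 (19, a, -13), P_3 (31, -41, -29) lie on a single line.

-29

Direction P_1P_3 = (27, -27, -36). From the x-coordinate of P_2, the parameter along the line is τ = (19 − 4)/27 = 5/9.
Then a = (-14) + 5/9·(-27) = -29.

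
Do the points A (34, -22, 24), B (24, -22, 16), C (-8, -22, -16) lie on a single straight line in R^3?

No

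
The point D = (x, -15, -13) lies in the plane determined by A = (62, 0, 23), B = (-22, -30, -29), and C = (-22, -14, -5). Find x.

-100

Coplanarity requires AB · (AC × AD) = 0.
AB = (-84, -30, -52), AC = (-84, -14, -28); the triple product is linear in x with coefficient 112 and constant term 11200.
Setting it to zero: x = -100.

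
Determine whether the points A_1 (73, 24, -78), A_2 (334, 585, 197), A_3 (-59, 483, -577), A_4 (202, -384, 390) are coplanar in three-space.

Yes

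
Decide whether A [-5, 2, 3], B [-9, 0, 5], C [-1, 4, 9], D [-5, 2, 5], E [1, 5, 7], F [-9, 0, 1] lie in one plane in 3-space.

Yes

The plane through A, B, C has normal n = AB × AC = (-16, 32, 0) and equation n·P = 144.
Checking the remaining points: n·D = 144, n·E = 144, n·F = 144.
All equal 144, so all 6 points lie in one plane.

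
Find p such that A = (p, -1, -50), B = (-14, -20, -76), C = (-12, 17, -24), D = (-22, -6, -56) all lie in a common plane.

Coplanarity ⇔ det[AB; AC; AD] = 0.
Expanding, this is linear in p: (-12)p + (72) = 0.
So p = 6.

6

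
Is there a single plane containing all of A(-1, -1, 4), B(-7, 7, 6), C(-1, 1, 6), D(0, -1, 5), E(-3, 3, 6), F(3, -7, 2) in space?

Yes

The plane through A, B, C has normal n = AB × AC = (12, 12, -12) and equation n·P = -72.
Checking the remaining points: n·D = -72, n·E = -72, n·F = -72.
All equal -72, so all 6 points lie in one plane.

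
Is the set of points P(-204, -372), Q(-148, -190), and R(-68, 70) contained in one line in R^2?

Yes

PQ = (56, 182), PR = (136, 442).
Twice the signed area of △PQR is (56)(442) − (182)(136) = 0.
The triangle is degenerate (zero area), so the points are collinear.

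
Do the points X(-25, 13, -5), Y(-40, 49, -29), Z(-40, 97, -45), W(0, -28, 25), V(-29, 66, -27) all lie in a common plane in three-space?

No

The plane through X, Y, Z has normal n = XY × XZ = (576, -240, -720) and equation n·P = -13920.
Checking the remaining points: n·W = -11280, n·V = -13104.
Since n·W = -11280 ≠ -13920, W is off the plane and the points are not all coplanar.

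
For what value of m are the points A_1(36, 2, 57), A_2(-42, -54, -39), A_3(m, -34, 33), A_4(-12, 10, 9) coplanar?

22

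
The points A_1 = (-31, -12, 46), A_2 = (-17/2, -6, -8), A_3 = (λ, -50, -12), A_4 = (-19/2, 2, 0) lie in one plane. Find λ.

Coplanarity ⇔ det[A_1A_2; A_1A_3; A_1A_4] = 0.
Expanding, this is linear in λ: (-480)λ + (-8880) = 0.
So λ = -37/2.

-37/2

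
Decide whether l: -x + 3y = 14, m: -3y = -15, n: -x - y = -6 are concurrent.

Yes

The three lines meet at one point iff the augmented coefficient matrix [aᵢ bᵢ cᵢ] has rank < 3, i.e. its determinant vanishes.
Here the determinant is 0.
It vanishes, so the lines are concurrent at (1, 5).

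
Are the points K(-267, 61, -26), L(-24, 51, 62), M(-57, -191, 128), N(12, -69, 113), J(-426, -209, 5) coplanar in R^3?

The plane through K, L, M has normal n = KL × KM = (20636, -18942, -59136) and equation n·P = -5127738.
Checking the remaining points: n·N = -5127738, n·J = -5127738.
All equal -5127738, so all 5 points lie in one plane.

Yes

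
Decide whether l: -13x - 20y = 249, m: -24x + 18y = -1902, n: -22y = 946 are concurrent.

Yes

Intersecting l and m: solving the 2×2 system gives (x, y) = (47, -43).
Substitute into n: (0)(47) + (-22)(-43) = 946.
This equals 946, so (47, -43) lies on all three lines and they are concurrent.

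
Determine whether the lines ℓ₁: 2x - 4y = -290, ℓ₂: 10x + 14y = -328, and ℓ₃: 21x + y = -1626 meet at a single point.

Intersecting ℓ₁ and ℓ₂: solving the 2×2 system gives (x, y) = (-79, 33).
Substitute into ℓ₃: (21)(-79) + (1)(33) = -1626.
This equals -1626, so (-79, 33) lies on all three lines and they are concurrent.

Yes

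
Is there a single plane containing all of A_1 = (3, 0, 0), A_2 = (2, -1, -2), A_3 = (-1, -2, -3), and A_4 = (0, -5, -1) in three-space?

With A_1 as base: A_1A_2 = (-1, -1, -2), A_1A_3 = (-4, -2, -3), A_1A_4 = (-3, -5, -1).
A_1A_3 × A_1A_4 = (-13, 5, 14).
A_1A_2 · (A_1A_3 × A_1A_4) = -20.
Since -20 ≠ 0, the four points are not coplanar.

No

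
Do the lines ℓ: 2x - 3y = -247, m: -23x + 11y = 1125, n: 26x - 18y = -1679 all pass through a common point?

Lines aᵢx + bᵢy = cᵢ with pairwise distinct directions are concurrent exactly when det[aᵢ bᵢ cᵢ] = 0.
Here the determinant is 47.
Nonzero, so no common point exists.

No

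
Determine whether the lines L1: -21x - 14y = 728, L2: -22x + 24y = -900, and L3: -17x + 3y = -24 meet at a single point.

The three lines meet at one point iff the augmented coefficient matrix [aᵢ bᵢ cᵢ] has rank < 3, i.e. its determinant vanishes.
Here the determinant is -2436.
Nonzero, so no common point exists.

No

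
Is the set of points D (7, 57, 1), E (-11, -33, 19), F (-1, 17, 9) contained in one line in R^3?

DE = (-18, -90, 18), DF = (-8, -40, 8).
Each component of DF is 4/9 times the corresponding component of DE, so DF = 4/9·DE and the points are collinear.

Yes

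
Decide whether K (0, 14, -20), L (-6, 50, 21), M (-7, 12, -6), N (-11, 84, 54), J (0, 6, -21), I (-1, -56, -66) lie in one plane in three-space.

No

The plane through K, L, M has normal n = KL × KM = (586, -203, 264) and equation n·P = -8122.
Checking the remaining points: n·N = -9242, n·J = -6762, n·I = -6642.
Since n·N = -9242 ≠ -8122, N is off the plane and the points are not all coplanar.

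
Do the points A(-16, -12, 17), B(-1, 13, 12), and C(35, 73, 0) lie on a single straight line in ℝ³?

AB = (15, 25, -5), AC = (51, 85, -17).
AB × AC = (0, 0, 0).
The cross product vanishes, so the three points are collinear.

Yes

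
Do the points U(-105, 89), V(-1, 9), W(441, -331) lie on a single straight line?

UV = (104, -80), UW = (546, -420).
Twice the signed area of △UVW is (104)(-420) − (-80)(546) = 0.
The triangle is degenerate (zero area), so the points are collinear.

Yes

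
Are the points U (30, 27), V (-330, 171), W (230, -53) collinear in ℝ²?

UV = (-360, 144), UW = (200, -80).
Twice the signed area of △UVW is (-360)(-80) − (144)(200) = 0.
The triangle is degenerate (zero area), so the points are collinear.

Yes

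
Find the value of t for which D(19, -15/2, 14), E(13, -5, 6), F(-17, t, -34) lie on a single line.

Direction DE = (-6, 5/2, -8). From the x-coordinate of F, the parameter along the line is τ = (-17 − 19)/(-6) = 6.
Then t = (-15/2) + 6·(5/2) = 15/2.

15/2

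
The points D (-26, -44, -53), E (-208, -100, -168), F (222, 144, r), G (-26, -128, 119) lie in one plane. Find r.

Normal to plane DEG: n = (-19292, 31304, 15288); plane equation n·P = -1686048.
Requiring n·F = -1686048: (15288)r + (224952) = -1686048.
So r = -125.

-125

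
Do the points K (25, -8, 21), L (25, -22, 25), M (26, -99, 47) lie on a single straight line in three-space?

No

KL = (0, -14, 4), KM = (1, -91, 26).
KL × KM = (0, 4, 14).
The cross product is nonzero, so the points do not lie on one line.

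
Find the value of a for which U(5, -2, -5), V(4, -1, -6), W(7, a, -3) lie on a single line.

Collinearity requires UV × UW = 0; each component is linear in a.
The x-component gives (1)a + (4) = 0, so a = -4.
The remaining components then also vanish.

-4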